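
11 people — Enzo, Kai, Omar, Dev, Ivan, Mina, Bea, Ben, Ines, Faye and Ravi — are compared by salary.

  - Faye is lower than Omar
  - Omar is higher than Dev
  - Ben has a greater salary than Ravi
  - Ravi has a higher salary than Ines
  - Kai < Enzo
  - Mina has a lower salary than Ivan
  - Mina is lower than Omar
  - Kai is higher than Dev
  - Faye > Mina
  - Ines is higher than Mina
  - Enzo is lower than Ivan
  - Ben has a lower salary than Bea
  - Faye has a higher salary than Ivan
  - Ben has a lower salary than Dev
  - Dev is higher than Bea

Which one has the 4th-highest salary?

Chaining the given pairs: Mina < Ines < Ravi < Ben < Bea < Dev < Kai < Enzo < Ivan < Faye < Omar.
The 4th largest is Enzo.

Enzo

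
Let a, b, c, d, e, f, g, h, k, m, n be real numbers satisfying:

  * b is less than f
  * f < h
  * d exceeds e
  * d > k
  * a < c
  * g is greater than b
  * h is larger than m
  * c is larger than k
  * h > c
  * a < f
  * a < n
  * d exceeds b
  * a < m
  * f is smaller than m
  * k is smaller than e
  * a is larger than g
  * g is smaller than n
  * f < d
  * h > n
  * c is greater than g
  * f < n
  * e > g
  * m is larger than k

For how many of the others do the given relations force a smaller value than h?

The elements the relations force below h are b, g, k, a, f, m, c, n — no chain reaches any other.
That is 8.

8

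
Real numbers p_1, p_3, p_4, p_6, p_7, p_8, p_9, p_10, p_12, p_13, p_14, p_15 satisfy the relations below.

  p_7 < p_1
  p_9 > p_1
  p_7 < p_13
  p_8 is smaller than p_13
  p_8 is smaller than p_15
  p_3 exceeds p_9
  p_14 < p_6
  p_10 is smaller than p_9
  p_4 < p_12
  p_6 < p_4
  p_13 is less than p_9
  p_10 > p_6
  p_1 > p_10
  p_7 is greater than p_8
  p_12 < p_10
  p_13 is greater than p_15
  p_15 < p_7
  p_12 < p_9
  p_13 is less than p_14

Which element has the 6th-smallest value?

p_6

Chaining the given pairs: p_8 < p_15 < p_7 < p_13 < p_14 < p_6 < p_4 < p_12 < p_10 < p_1 < p_9 < p_3.
The 6th smallest is p_6.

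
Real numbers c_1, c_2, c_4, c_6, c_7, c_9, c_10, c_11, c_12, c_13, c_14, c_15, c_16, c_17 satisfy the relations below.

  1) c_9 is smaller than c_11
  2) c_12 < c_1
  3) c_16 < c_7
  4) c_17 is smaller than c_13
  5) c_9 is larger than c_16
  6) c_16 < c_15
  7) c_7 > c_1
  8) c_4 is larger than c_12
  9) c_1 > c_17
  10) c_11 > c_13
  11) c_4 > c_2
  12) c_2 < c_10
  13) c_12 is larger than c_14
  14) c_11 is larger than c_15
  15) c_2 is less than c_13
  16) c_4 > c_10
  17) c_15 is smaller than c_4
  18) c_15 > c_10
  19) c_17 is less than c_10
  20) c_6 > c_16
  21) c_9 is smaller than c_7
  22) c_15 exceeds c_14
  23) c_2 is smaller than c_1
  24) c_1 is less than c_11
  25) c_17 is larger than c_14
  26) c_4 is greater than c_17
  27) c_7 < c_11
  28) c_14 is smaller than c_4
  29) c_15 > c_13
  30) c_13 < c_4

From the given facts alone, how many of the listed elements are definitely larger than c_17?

7

From c_17 the given relations immediately reach c_10, c_13, c_4, c_1.
From those, c_15, c_7, c_11 — 7 in total.
No other element is forced above c_17 by the given relations, so the count is 7.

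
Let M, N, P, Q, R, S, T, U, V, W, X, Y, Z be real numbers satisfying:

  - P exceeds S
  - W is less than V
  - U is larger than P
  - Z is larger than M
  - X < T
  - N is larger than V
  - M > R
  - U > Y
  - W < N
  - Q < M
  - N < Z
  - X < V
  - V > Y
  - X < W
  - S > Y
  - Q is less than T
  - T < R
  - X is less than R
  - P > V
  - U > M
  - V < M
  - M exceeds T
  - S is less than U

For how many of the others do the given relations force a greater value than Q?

Directly above Q: T, M.
One step further: R, Z, U (5 so far).
Nothing else is reachable above Q; 5 in all.

5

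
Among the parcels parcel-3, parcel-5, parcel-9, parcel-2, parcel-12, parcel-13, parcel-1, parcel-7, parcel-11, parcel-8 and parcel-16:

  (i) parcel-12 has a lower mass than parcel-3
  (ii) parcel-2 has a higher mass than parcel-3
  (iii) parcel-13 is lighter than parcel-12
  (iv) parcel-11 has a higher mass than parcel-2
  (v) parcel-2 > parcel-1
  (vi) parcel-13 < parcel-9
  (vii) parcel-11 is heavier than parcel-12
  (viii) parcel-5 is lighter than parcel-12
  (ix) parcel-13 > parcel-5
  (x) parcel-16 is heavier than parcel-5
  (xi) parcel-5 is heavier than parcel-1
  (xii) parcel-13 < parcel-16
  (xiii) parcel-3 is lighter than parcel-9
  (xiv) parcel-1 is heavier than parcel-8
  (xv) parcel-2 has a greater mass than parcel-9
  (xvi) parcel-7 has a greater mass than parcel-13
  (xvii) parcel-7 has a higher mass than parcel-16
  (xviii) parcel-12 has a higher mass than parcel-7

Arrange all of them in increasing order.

parcel-8 < parcel-1 < parcel-5 < parcel-13 < parcel-16 < parcel-7 < parcel-12 < parcel-3 < parcel-9 < parcel-2 < parcel-11

Nothing is placed below parcel-8, so it is least; from there parcel-8 < parcel-1; parcel-1 < parcel-5; parcel-5 < parcel-13; parcel-13 < parcel-16; parcel-16 < parcel-7; parcel-7 < parcel-12; parcel-12 < parcel-3; parcel-3 < parcel-9; parcel-9 < parcel-2; parcel-2 < parcel-11, each given directly.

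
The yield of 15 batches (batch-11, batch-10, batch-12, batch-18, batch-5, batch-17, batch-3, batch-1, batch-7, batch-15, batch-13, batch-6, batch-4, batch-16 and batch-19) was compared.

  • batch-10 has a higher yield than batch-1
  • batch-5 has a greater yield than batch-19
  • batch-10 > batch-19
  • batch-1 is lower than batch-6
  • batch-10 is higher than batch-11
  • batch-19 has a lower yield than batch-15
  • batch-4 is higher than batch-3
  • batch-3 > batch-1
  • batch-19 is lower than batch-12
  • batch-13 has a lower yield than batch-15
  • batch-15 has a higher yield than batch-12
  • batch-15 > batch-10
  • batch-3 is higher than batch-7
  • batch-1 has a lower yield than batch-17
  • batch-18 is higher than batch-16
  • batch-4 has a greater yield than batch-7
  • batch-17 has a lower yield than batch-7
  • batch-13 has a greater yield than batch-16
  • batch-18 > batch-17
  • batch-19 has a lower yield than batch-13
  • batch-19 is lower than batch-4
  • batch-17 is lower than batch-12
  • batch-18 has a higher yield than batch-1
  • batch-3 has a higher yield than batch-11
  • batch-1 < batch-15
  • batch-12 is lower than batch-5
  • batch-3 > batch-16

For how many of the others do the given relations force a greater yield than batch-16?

5

The elements the relations force above batch-16 are batch-18, batch-3, batch-4, batch-13, batch-15 — no chain reaches any other.
That is 5.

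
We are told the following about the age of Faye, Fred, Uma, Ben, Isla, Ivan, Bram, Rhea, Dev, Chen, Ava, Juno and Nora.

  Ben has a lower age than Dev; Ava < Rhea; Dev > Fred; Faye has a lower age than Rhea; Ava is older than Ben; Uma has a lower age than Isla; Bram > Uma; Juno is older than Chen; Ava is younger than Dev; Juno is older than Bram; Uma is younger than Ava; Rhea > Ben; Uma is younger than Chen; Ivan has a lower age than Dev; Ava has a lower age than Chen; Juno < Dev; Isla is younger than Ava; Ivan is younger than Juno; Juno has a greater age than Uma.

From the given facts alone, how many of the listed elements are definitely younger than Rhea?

From Rhea the given relations immediately reach Faye, Ben, Ava.
From those, Uma, Isla — 5 in total.
Nothing else is reachable below Rhea; 5 in all.

5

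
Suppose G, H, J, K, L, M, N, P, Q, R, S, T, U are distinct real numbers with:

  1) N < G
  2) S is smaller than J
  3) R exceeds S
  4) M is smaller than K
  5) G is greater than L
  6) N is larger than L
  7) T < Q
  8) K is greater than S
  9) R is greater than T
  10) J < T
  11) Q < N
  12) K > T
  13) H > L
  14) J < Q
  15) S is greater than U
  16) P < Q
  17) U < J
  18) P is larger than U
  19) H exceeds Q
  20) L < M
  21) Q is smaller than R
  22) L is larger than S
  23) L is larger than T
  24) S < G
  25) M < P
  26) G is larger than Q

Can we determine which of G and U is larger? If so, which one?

G

U < S and S < J give U < J.
With J < T: U < S < J < T.
Then T < L extends the chain to L.
With L < M: U < S < J < T < L < M.
With M < P: U < S < J < T < L < M < P.
Then P < Q extends the chain to Q.
With Q < G: U < S < J < T < L < M < P < Q < G.
So G is larger.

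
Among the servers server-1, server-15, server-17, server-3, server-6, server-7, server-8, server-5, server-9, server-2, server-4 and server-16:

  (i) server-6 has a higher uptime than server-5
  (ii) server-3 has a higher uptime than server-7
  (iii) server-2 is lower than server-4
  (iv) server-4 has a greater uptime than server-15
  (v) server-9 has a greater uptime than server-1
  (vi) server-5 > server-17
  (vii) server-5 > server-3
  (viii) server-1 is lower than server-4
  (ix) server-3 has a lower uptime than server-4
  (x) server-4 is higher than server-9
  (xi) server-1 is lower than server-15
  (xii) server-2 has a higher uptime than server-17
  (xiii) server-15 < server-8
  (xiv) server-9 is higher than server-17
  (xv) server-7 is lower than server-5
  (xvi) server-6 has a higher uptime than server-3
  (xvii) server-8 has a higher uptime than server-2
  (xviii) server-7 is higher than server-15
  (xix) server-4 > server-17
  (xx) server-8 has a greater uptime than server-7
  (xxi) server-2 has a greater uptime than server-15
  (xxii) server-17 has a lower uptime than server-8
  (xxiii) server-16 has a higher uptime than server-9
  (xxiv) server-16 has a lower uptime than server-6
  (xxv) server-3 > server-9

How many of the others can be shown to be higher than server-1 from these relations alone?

Directly above server-1: server-15, server-9, server-4.
One step further: server-2, server-7, server-3, server-8, server-16 (8 so far).
One step further: server-5, server-6 (10 so far).
No other element is forced above server-1 by the given relations, so the count is 10.

10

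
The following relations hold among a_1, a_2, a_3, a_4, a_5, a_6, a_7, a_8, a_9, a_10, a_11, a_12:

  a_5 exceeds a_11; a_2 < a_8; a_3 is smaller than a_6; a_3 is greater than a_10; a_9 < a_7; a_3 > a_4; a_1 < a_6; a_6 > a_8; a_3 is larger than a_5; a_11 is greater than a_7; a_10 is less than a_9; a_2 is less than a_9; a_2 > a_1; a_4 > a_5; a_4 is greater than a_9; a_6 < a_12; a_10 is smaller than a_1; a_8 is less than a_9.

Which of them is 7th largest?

The consecutive relations fix a unique order: a_10 < a_1 < a_2 < a_8 < a_9 < a_7 < a_11 < a_5 < a_4 < a_3 < a_6 < a_12.
Counting 7 from the largest end gives a_7.

a_7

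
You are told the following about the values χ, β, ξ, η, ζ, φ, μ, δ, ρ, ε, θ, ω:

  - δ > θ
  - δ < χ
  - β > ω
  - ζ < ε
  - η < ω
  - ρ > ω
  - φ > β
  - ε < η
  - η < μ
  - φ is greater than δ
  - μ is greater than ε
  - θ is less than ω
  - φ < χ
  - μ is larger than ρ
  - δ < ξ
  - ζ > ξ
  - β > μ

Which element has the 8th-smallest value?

ρ

The consecutive relations fix a unique order: θ < δ < ξ < ζ < ε < η < ω < ρ < μ < β < φ < χ.
The 8th smallest is ρ.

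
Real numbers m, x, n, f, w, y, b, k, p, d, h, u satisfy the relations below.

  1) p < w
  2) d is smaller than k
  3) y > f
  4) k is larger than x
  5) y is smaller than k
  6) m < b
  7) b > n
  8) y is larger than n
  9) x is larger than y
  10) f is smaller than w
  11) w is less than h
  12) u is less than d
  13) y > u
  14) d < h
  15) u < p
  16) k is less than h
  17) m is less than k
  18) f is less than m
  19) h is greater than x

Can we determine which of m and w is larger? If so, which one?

undetermined

Following every chain through m: above m we get b, k, h; below m we get f.
w is not reached, and no chain runs the other way from w to m.
So the given relations leave the order of m and w undetermined.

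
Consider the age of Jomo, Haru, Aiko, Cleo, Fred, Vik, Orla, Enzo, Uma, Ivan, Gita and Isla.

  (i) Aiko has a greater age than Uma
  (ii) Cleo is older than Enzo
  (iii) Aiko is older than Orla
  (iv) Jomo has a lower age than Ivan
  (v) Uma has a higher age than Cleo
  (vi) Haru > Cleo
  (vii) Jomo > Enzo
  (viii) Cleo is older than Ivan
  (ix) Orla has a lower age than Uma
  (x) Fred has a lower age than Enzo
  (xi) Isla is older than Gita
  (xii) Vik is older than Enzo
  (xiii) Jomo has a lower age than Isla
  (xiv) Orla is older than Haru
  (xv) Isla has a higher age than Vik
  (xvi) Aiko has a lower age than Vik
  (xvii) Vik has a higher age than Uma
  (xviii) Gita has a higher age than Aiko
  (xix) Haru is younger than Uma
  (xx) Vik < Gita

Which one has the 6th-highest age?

Chaining the given pairs: Fred < Enzo < Jomo < Ivan < Cleo < Haru < Orla < Uma < Aiko < Vik < Gita < Isla.
The 6th largest is Orla.

Orla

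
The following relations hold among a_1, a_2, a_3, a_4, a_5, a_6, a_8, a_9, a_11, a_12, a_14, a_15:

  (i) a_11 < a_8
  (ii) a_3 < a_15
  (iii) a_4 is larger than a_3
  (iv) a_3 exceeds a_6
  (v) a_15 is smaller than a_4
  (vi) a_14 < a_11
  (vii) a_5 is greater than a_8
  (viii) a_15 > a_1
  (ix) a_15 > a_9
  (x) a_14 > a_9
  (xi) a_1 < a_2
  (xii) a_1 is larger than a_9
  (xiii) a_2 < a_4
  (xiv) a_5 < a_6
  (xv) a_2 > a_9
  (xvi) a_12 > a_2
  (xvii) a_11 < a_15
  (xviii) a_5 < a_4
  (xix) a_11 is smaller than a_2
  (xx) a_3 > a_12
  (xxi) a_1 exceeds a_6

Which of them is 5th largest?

Piecing the relations together gives one ordering: a_9 < a_14 < a_11 < a_8 < a_5 < a_6 < a_1 < a_2 < a_12 < a_3 < a_15 < a_4.
The 5th largest is a_2.

a_2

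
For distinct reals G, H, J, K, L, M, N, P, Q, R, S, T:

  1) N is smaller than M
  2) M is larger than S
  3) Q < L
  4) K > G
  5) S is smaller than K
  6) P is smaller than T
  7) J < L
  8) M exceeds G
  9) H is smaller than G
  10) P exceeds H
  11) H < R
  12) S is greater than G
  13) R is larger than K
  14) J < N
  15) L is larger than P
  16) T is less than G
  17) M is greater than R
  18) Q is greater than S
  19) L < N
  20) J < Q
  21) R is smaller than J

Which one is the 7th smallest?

Chaining the given pairs: H < P < T < G < S < K < R < J < Q < L < N < M.
The 7th smallest is R.

R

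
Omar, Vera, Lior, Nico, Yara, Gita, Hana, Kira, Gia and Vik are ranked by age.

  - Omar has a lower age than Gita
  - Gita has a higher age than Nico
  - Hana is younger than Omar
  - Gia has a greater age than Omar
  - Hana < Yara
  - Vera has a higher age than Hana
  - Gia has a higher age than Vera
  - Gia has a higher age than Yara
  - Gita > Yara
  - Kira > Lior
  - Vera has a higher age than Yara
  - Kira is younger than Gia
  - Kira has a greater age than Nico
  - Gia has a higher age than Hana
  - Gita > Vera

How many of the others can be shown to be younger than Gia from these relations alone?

Directly below Gia: Hana, Omar, Yara, Kira, Vera.
One step further: Nico, Lior (7 so far).
Nothing else is reachable below Gia; 7 in all.

7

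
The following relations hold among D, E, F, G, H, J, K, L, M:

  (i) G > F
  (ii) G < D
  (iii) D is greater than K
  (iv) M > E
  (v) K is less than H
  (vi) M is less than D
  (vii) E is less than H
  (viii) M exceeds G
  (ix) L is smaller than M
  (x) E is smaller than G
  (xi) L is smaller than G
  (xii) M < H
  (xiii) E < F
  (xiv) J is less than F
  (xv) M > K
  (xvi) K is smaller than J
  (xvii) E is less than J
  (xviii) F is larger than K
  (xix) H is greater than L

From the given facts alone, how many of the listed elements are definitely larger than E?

6

Directly above E: J, F, G, M, H.
One step further: D (6 so far).
No other element is forced above E by the given relations, so the count is 6.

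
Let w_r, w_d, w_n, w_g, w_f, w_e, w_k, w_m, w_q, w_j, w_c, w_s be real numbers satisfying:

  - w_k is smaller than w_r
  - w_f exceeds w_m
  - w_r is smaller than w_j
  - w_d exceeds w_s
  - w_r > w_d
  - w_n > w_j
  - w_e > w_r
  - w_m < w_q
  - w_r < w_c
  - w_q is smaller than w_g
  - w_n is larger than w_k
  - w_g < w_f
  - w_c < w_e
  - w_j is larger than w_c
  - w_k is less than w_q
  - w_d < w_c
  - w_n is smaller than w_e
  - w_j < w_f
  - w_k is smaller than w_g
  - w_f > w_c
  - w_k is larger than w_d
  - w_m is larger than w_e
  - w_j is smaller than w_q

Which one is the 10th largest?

w_k

Piecing the relations together gives one ordering: w_s < w_d < w_k < w_r < w_c < w_j < w_n < w_e < w_m < w_q < w_g < w_f.
Counting 10 from the largest end gives w_k.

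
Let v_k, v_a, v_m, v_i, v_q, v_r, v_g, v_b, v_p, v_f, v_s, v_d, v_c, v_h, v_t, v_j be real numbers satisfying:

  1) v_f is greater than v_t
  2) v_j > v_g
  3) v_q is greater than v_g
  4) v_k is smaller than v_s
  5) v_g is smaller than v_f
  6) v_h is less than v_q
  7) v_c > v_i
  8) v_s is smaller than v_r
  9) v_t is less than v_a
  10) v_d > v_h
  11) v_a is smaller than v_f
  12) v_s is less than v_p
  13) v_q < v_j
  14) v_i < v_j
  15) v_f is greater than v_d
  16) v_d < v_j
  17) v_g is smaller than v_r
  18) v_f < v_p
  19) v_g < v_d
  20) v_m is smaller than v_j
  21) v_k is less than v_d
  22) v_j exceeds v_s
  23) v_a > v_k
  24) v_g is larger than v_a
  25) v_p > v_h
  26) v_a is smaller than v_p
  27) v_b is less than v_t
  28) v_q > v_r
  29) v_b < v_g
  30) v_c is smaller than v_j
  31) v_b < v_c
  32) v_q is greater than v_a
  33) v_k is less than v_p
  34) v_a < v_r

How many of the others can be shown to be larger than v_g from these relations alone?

6

Directly above v_g: v_d, v_f, v_r, v_q, v_j.
One step further: v_p (6 so far).
Nothing else is reachable above v_g; 6 in all.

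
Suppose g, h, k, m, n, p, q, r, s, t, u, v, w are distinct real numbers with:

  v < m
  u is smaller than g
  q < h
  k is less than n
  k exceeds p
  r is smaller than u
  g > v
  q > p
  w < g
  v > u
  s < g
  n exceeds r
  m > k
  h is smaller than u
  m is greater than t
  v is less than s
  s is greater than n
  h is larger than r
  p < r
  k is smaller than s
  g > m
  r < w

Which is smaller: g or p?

p

The relevant relations are p < q; q < h; h < u; u < v; v < m; m < g.
Chaining these gives p < q < h < u < v < m < g.
So p < g; p is the smaller of the two.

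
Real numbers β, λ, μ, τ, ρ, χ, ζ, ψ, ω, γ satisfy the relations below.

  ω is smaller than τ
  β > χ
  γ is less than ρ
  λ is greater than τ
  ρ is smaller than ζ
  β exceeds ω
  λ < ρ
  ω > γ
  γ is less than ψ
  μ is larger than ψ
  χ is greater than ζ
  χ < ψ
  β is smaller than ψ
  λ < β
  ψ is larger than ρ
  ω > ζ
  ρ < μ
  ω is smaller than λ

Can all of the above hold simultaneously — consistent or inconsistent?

inconsistent

We have ζ < ω stated directly, yet also ω < τ < λ < ρ < ζ by chaining the others — so ω < ζ. Contradiction.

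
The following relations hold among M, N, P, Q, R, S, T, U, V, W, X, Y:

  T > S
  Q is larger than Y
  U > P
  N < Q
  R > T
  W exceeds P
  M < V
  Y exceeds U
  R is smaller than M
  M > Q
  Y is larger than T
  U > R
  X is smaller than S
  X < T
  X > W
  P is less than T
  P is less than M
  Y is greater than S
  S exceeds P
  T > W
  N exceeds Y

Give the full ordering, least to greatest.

P < W < X < S < T < R < U < Y < N < Q < M < V

Nothing is placed below P, so it is least; from there P < W; W < X; X < S; S < T; T < R; R < U; U < Y; Y < N; N < Q; Q < M; M < V, each given directly.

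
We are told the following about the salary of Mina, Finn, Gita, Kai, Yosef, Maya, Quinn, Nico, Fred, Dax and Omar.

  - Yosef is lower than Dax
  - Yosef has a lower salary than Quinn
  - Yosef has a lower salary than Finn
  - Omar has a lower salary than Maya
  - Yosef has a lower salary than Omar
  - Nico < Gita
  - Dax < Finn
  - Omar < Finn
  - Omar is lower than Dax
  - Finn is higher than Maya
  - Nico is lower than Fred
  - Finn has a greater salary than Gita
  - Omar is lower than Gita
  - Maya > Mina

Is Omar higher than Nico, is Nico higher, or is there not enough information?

Following every chain through Nico: above Nico we get Fred, Gita, Finn.
Omar is not reached, and no chain runs the other way from Omar to Nico.
So the given relations leave the order of Nico and Omar undetermined.

undetermined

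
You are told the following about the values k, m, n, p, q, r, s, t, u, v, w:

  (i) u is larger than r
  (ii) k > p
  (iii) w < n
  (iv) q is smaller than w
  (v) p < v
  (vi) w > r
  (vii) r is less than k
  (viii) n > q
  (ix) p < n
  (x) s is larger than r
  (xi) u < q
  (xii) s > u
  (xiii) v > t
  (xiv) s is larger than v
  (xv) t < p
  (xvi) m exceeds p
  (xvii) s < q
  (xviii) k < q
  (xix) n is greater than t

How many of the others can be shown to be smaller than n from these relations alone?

9

The elements the relations force below n are t, r, p, v, u, k, s, q, w — no chain reaches any other.
That is 9.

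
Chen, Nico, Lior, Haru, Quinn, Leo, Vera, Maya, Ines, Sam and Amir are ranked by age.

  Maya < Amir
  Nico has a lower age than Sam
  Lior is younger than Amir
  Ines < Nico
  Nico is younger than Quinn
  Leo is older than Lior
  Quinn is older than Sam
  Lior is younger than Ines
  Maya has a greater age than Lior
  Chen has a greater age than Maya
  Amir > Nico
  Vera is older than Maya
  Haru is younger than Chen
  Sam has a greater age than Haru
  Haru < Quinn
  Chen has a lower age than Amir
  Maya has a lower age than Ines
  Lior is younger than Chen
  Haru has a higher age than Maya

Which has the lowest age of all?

Lior

Chaining upward from Lior: directly above it, Maya, Ines, Chen, Amir, Leo; then Vera, Haru, Nico; then Sam, Quinn.
That covers every other element, and nothing is given below Lior, so Lior is the lowest age.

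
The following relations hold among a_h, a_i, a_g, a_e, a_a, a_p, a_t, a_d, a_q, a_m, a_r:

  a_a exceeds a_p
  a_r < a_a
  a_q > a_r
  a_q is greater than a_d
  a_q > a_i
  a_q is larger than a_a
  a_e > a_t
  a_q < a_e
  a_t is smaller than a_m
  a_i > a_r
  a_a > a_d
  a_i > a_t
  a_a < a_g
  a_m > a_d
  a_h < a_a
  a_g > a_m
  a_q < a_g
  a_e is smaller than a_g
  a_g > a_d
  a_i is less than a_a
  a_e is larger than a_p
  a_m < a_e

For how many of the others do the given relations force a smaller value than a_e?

9

From a_e the given relations immediately reach a_t, a_p, a_m, a_q.
From those, a_d, a_r, a_i, a_a — 8 in total.
From those, a_h — 9 in total.
Nothing else is reachable below a_e; 9 in all.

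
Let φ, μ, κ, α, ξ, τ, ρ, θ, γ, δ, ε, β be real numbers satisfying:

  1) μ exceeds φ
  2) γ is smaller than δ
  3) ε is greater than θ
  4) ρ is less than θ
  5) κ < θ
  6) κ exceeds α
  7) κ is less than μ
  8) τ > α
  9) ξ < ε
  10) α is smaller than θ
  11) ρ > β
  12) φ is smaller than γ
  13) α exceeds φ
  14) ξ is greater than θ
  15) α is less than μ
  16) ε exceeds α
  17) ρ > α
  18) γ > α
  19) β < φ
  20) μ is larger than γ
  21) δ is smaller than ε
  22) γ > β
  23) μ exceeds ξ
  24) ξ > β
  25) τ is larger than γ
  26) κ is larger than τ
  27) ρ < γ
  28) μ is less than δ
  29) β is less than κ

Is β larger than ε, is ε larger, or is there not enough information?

ε

β < φ and φ < α give β < α.
Then α < ρ extends the chain to ρ.
Then ρ < γ extends the chain to γ.
Then γ < τ extends the chain to τ.
Then τ < κ extends the chain to κ.
Then κ < θ extends the chain to θ.
Then θ < ξ extends the chain to ξ.
Then ξ < μ extends the chain to μ.
With μ < δ: β < φ < α < ρ < γ < τ < κ < θ < ξ < μ < δ.
With δ < ε: β < φ < α < ρ < γ < τ < κ < θ < ξ < μ < δ < ε.
So ε is larger.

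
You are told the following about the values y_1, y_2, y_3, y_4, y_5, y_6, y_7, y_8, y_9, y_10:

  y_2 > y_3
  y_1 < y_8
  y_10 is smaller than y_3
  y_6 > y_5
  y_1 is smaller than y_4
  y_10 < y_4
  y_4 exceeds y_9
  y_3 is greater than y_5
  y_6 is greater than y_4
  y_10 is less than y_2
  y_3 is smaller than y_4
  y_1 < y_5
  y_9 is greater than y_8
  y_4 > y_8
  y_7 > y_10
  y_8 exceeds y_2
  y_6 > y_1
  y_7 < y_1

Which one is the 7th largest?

Piecing the relations together gives one ordering: y_10 < y_7 < y_1 < y_5 < y_3 < y_2 < y_8 < y_9 < y_4 < y_6.
Counting 7 from the largest end gives y_5.

y_5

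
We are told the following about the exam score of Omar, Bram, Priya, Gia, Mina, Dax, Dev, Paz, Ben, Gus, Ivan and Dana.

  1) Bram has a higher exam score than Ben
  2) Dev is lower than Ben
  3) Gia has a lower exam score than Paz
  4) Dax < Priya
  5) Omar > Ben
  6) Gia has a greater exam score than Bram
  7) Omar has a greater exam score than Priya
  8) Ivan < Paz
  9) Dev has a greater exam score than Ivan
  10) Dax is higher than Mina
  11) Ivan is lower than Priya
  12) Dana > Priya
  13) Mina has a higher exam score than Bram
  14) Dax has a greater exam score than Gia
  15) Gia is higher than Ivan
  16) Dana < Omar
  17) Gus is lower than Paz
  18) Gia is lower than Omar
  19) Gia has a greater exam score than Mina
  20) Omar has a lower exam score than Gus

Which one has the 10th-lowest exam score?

Piecing the relations together gives one ordering: Ivan < Dev < Ben < Bram < Mina < Gia < Dax < Priya < Dana < Omar < Gus < Paz.
The 10th smallest is Omar.

Omar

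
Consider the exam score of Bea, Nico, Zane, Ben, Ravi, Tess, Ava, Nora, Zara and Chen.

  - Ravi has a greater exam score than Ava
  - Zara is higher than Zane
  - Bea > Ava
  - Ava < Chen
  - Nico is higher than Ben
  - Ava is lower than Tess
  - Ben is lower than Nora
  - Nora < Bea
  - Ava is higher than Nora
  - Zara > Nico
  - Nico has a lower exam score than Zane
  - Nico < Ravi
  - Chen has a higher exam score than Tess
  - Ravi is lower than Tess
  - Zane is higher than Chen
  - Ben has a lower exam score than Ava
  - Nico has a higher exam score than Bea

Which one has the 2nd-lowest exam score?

Nora

Chaining the given pairs: Ben < Nora < Ava < Bea < Nico < Ravi < Tess < Chen < Zane < Zara.
The 2nd smallest is Nora.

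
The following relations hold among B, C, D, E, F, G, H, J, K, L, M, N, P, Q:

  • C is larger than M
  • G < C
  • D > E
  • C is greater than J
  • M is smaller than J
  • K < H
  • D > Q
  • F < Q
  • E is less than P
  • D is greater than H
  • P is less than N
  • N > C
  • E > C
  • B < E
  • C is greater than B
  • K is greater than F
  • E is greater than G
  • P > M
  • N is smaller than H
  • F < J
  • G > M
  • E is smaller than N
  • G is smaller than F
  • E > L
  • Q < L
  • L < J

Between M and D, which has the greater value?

Following the relations from M: M < G < F < Q < L < J < C < E < P < N < H < D.
So M < D; D is the larger of the two.

D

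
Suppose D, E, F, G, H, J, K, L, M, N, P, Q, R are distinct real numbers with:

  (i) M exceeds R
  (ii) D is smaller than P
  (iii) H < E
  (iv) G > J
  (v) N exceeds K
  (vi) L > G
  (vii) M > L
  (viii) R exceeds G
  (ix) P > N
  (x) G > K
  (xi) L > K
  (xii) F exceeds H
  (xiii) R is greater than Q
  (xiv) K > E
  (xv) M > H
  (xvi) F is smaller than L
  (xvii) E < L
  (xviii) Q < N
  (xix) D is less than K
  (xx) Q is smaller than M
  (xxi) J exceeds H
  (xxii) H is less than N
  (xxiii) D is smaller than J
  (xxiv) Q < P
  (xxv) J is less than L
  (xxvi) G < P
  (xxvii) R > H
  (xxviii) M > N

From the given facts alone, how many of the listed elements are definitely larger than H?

The elements the relations force above H are E, J, K, G, F, N, P, L, R, M — no chain reaches any other.
That is 10.

10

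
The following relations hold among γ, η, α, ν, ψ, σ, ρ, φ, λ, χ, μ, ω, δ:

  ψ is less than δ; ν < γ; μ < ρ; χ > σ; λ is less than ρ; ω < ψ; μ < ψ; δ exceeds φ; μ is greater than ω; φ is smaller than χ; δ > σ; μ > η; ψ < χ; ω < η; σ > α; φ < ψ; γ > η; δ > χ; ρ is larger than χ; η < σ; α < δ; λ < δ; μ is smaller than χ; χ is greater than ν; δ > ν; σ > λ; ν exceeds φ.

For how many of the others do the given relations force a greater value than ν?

4

The elements the relations force above ν are γ, χ, ρ, δ — no chain reaches any other.
That is 4.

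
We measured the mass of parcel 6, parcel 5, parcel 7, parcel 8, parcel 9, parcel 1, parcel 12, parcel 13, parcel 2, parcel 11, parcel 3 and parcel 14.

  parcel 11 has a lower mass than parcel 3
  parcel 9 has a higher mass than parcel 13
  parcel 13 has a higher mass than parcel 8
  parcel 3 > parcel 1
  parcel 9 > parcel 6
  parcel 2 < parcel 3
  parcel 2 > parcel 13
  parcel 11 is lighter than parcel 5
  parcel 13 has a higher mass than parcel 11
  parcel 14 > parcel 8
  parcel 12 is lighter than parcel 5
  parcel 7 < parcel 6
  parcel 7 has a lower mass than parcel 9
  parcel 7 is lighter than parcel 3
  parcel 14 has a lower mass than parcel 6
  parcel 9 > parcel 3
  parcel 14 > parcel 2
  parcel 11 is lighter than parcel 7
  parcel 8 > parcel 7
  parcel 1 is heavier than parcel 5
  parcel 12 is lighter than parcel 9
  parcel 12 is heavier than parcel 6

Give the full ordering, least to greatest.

Nothing is placed below parcel 11, so it is least; from there parcel 11 < parcel 7; parcel 7 < parcel 8; parcel 8 < parcel 13; parcel 13 < parcel 2; parcel 2 < parcel 14; parcel 14 < parcel 6; parcel 6 < parcel 12; parcel 12 < parcel 5; parcel 5 < parcel 1; parcel 1 < parcel 3; parcel 3 < parcel 9, each given directly.

parcel 11 < parcel 7 < parcel 8 < parcel 13 < parcel 2 < parcel 14 < parcel 6 < parcel 12 < parcel 5 < parcel 1 < parcel 3 < parcel 9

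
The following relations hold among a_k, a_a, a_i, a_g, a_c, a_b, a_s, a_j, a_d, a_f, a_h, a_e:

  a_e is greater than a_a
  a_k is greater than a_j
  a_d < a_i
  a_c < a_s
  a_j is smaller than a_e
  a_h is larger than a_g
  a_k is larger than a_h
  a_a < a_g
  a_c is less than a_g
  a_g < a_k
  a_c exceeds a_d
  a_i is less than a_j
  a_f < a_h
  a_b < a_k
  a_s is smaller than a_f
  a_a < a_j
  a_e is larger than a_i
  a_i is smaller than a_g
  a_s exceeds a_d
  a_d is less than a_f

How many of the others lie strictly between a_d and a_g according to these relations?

The relations place a_d below a_g. An element lies strictly between them when it is forced above a_d and also forced below a_g.
Above a_d: {a_c, a_i, a_j, a_e, a_s, a_f, a_h, a_k}. Below a_g: {a_c, a_i, a_a}.
Intersection: {a_c, a_i} — 2.

2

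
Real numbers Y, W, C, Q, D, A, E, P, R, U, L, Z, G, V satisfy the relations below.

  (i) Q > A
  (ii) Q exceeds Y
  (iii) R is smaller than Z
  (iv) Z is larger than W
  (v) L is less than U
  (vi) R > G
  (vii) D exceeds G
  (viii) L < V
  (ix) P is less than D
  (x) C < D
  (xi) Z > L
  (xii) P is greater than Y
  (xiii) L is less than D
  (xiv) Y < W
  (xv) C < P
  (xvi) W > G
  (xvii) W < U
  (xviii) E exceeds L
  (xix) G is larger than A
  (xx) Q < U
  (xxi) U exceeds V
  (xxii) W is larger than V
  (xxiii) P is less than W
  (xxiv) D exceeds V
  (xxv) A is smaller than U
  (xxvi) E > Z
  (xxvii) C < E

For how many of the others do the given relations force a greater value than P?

5

Directly above P: W, D.
One step further: Z, U (4 so far).
One step further: E (5 so far).
Nothing else is reachable above P; 5 in all.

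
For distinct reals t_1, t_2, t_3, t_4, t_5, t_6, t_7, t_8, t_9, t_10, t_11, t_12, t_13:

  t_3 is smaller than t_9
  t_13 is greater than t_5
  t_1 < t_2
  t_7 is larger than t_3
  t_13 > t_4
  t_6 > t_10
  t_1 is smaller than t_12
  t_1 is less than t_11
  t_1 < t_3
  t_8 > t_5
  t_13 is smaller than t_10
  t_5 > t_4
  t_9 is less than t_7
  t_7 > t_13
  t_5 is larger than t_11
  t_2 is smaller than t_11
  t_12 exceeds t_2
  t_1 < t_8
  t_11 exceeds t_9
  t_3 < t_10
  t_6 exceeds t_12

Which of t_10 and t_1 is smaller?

t_1

Link the given pairs in sequence: t_1 < t_3; t_3 < t_9; t_9 < t_11; t_11 < t_5; t_5 < t_13; t_13 < t_10.
Chaining these gives t_1 < t_3 < t_9 < t_11 < t_5 < t_13 < t_10.
So t_1 < t_10; t_1 is the smaller of the two.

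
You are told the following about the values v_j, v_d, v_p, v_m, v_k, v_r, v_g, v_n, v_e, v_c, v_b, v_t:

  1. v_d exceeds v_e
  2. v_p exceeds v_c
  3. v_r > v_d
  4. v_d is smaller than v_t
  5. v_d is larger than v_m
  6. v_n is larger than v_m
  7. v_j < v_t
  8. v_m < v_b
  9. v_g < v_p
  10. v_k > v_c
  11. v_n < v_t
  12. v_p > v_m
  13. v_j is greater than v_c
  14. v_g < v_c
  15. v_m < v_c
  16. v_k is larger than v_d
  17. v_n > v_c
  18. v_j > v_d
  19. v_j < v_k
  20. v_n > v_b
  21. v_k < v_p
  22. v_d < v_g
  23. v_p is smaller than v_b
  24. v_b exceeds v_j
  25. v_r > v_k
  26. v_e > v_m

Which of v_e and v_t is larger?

v_e < v_d and v_d < v_g give v_e < v_g.
With v_g < v_c: v_e < v_d < v_g < v_c.
With v_c < v_j: v_e < v_d < v_g < v_c < v_j.
With v_j < v_k: v_e < v_d < v_g < v_c < v_j < v_k.
Then v_k < v_p extends the chain to v_p.
With v_p < v_b: v_e < v_d < v_g < v_c < v_j < v_k < v_p < v_b.
Then v_b < v_n extends the chain to v_n.
With v_n < v_t: v_e < v_d < v_g < v_c < v_j < v_k < v_p < v_b < v_n < v_t.
So v_e < v_t; v_t is the larger of the two.

v_t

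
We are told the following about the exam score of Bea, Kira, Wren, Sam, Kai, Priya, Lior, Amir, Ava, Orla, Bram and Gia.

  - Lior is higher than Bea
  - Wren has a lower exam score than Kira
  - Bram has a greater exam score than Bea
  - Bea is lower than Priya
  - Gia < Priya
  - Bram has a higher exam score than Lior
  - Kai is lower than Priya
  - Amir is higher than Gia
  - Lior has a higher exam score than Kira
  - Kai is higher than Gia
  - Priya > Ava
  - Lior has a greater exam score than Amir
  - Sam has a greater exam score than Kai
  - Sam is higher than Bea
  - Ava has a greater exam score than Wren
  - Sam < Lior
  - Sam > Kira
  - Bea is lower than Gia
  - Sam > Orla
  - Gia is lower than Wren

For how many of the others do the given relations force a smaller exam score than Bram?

9

Directly below Bram: Bea, Lior.
One step further: Kira, Amir, Sam (5 so far).
One step further: Orla, Gia, Wren, Kai (9 so far).
No other element is forced below Bram by the given relations, so the count is 9.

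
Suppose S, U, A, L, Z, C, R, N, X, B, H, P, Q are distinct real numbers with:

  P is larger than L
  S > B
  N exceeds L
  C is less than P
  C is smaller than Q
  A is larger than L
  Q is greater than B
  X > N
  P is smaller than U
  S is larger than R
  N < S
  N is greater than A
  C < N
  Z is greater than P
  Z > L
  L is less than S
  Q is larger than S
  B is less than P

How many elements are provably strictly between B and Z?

1

Chaining upward from B reaches: P, S, U, Q.
Chaining downward from Z reaches: C, L, P.
Strictly between B and Z are those in both lists: P — 1 element.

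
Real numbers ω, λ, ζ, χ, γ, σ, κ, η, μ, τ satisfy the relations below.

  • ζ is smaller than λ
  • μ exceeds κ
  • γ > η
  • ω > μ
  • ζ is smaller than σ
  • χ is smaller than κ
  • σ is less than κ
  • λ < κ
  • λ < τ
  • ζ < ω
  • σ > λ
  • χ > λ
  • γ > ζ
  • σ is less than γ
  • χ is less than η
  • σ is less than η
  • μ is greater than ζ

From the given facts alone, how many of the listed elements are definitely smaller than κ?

4

The elements the relations force below κ are ζ, λ, σ, χ — no chain reaches any other.
That is 4.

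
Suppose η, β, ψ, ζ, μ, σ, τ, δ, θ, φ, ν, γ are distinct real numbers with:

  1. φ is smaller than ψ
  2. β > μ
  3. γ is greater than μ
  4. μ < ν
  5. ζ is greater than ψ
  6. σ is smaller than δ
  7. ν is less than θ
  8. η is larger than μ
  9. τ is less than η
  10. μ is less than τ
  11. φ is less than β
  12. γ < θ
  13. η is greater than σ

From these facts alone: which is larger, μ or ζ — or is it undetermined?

undetermined

Following every chain through μ: above μ we get β, τ, γ, ν, η, θ.
ζ is not reached, and no chain runs the other way from ζ to μ.
So the given relations leave the order of μ and ζ undetermined.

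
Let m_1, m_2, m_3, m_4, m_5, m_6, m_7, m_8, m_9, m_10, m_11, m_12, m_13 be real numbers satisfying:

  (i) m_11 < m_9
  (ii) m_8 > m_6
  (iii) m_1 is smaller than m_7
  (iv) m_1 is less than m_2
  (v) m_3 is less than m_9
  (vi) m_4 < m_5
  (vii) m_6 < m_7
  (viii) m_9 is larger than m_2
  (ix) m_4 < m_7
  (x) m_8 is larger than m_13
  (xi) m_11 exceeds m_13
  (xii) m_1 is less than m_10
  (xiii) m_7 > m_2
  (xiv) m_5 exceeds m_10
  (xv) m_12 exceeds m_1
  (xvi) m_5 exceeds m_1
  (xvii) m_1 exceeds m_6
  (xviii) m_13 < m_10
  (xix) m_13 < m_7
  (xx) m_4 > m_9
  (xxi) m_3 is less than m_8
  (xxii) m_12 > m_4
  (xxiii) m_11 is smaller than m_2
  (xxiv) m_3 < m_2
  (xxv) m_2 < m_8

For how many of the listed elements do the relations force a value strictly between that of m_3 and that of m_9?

The relations place m_3 below m_9. An element lies strictly between them when it is forced above m_3 and also forced below m_9.
Above m_3: {m_2, m_4, m_8, m_7, m_5, m_12}. Below m_9: {m_6, m_13, m_11, m_1, m_2}.
Intersection: {m_2} — 1.

1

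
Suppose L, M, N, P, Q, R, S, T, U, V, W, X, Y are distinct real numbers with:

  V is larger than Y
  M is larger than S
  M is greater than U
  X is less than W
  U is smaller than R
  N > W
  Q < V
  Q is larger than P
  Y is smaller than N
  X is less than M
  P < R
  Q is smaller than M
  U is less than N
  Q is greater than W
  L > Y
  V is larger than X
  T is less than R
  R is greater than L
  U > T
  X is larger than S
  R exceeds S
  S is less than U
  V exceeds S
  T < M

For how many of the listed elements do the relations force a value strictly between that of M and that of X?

Chaining upward from X reaches: W, Q, N, V.
Chaining downward from M reaches: S, T, P, W, U, Q.
Strictly between X and M are those in both lists: W, Q — 2 elements.

2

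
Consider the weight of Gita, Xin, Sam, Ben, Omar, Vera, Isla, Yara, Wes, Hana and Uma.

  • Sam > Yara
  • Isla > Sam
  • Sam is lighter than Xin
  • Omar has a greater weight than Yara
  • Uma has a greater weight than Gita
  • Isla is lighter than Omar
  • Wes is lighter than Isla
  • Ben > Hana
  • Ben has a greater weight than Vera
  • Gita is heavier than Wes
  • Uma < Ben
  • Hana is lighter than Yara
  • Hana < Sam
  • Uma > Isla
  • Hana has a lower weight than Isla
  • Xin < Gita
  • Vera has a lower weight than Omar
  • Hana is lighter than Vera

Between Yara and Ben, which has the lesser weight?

Yara

Yara < Sam and Sam < Xin give Yara < Xin.
Then Xin < Gita extends the chain to Gita.
Then Gita < Uma extends the chain to Uma.
Then Uma < Ben extends the chain to Ben.
So Yara < Ben; Yara is the lighter of the two.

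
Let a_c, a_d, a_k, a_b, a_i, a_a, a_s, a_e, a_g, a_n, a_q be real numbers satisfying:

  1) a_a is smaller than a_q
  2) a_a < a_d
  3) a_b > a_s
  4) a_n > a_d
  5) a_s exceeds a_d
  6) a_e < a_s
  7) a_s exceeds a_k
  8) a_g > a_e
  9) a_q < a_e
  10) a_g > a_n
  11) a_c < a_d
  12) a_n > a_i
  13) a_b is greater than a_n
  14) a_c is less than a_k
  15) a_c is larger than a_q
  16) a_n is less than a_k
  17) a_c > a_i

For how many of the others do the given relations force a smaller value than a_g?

From a_g the given relations immediately reach a_n, a_e.
From those, a_i, a_q, a_d — 5 in total.
From those, a_a, a_c — 7 in total.
No other element is forced below a_g by the given relations, so the count is 7.

7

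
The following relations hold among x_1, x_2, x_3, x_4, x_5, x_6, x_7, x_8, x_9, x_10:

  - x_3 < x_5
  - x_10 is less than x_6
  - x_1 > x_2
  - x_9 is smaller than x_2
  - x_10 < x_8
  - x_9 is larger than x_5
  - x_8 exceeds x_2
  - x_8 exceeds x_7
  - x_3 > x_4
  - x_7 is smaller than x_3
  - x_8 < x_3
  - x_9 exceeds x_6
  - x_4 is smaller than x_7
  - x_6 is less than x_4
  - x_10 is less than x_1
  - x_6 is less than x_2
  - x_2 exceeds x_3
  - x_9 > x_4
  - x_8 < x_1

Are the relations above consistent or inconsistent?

We have x_2 < x_8 stated directly, yet also x_8 < x_3 < x_5 < x_9 < x_2 by chaining the others — so x_8 < x_2. Contradiction.

inconsistent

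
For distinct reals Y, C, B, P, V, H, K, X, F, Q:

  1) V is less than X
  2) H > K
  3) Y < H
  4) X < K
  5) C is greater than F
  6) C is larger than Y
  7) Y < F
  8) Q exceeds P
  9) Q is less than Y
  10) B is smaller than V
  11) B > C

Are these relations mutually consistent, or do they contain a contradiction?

consistent

The single ordering P < Q < Y < F < C < B < V < X < K < H satisfies every listed relation, so no contradiction arises.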